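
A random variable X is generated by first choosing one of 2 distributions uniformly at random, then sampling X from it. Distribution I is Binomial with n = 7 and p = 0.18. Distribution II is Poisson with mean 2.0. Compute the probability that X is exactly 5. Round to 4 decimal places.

0.0194

Conditional on each component, P(X = 5): I: 0.00266815; II: 0.0360894.
By total probability, P(X = 5) = 0.5·0.00266815 + 0.5·0.0360894 = 0.0193788.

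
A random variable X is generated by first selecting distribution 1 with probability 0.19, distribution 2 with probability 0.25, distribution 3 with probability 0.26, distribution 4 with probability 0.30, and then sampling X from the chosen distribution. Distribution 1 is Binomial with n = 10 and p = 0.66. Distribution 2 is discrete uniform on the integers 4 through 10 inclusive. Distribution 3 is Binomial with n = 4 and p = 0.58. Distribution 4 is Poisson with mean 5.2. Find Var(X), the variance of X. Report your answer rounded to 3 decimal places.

6.578

Per component, 1: μ=6.6, E[X²]=45.804; 2: μ=7, E[X²]=53; 3: μ=2.32, E[X²]=6.3568; 4: μ=5.2, E[X²]=32.24.
E[X] = 0.19·6.6 + 0.25·7 + 0.26·2.32 + 0.3·5.2 = 5.1672.
E[X²] = 0.19·45.804 + 0.25·53 + 0.26·6.3568 + 0.3·32.24 = 33.2775.
Var(X) = E[X²] − (E[X])² = 33.2775 − 26.7 = 6.57757.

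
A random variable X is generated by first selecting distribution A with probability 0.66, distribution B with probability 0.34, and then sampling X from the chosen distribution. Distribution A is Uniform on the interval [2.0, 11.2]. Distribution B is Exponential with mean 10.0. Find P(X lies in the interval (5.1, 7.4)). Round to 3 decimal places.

0.207

Conditional on each component, P(5.1 < X < 7.4): A: 0.25; B: 0.123382.
By total probability, P(5.1 < X < 7.4) = 0.66·0.25 + 0.34·0.123382 = 0.20695.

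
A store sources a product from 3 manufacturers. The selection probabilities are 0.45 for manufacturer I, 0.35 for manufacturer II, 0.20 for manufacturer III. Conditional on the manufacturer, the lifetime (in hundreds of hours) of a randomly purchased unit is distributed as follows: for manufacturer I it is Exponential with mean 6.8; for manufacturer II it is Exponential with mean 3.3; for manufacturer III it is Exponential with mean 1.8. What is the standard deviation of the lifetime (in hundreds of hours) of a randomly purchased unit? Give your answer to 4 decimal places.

5.4410

Per component, I: μ=6.8, E[X²]=92.48; II: μ=3.3, E[X²]=21.78; III: μ=1.8, E[X²]=6.48.
E[X] = 0.45·6.8 + 0.35·3.3 + 0.2·1.8 = 4.575.
E[X²] = 0.45·92.48 + 0.35·21.78 + 0.2·6.48 = 50.535.
Var(X) = E[X²] − (E[X])² = 50.535 − 20.9306 = 29.6044.
SD(X) = √29.6044 = 5.44099.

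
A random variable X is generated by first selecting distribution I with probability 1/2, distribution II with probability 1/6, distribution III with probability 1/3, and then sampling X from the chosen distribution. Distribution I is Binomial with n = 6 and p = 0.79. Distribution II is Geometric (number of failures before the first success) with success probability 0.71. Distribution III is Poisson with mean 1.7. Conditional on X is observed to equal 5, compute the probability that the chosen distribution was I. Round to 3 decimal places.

0.963

Likelihoods P(X=5 | ·): I: 0.387709; II: 0.00145629; III: 0.0216154.
Posterior ∝ prior × likelihood. Numerator for I: 0.5·0.387709 = 0.193855.
Normalizing constant: 0.5·0.387709 + 0.166667·0.00145629 + 0.333333·0.0216154 = 0.201302.
P(I | observation) = 0.193855 / 0.201302 = 0.963002.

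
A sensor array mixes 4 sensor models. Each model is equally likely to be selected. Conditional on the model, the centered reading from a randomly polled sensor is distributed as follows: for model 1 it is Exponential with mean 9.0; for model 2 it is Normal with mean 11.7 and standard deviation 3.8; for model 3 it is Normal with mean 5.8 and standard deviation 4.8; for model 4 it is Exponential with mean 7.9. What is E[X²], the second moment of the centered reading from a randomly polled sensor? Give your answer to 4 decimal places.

For each component E[X²] = Var + (mean)², giving 1: 162; 2: 151.33; 3: 56.68; 4: 124.82.
Overall E[X²] = 0.25·162 + 0.25·151.33 + 0.25·56.68 + 0.25·124.82 = 123.707.

123.7075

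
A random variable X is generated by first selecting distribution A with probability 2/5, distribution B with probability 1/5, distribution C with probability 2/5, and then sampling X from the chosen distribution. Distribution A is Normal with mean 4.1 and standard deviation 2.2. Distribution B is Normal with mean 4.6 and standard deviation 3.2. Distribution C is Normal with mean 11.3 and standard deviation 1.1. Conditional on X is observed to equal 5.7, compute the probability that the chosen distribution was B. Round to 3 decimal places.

0.297

Likelihoods f(5.7 | ·): A: 0.139198; B: 0.117517; C: 8.54349e-07.
Posterior ∝ prior × likelihood. Numerator for B: 0.2·0.117517 = 0.0235034.
Normalizing constant: 0.4·0.139198 + 0.2·0.117517 + 0.4·8.54349e-07 = 0.0791829.
P(B | observation) = 0.0235034 / 0.0791829 = 0.296824.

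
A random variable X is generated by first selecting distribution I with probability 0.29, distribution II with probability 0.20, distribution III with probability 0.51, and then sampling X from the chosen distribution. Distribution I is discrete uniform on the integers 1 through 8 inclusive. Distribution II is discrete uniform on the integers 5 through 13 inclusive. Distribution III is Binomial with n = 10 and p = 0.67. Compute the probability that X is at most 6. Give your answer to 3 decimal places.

0.482

Conditional on each component, P(X ≤ 6): I: 0.75; II: 0.222222; III: 0.431632.
By total probability, P(X ≤ 6) = 0.29·0.75 + 0.2·0.222222 + 0.51·0.431632 = 0.482077.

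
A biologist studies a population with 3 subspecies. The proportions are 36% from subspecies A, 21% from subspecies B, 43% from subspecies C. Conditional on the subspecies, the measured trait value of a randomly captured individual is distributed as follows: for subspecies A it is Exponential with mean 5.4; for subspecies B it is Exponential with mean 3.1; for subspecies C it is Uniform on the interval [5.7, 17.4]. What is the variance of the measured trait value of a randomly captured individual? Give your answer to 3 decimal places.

30.123

Per component, A: μ=5.4, E[X²]=58.32; B: μ=3.1, E[X²]=19.22; C: μ=11.55, E[X²]=144.81.
E[X] = 0.36·5.4 + 0.21·3.1 + 0.43·11.55 = 7.5615.
E[X²] = 0.36·58.32 + 0.21·19.22 + 0.43·144.81 = 87.2997.
Var(X) = E[X²] − (E[X])² = 87.2997 − 57.1763 = 30.1234.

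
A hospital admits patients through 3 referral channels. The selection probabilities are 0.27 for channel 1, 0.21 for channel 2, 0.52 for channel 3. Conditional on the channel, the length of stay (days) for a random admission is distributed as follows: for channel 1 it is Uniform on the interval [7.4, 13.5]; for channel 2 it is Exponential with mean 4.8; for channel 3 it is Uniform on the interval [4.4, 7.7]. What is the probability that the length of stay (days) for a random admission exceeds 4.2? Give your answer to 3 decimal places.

Conditional on each channel, P(X > 4.2): 1: 1; 2: 0.416862; 3: 1.
By total probability, P(X > 4.2) = 0.27·1 + 0.21·0.416862 + 0.52·1 = 0.877541.

0.878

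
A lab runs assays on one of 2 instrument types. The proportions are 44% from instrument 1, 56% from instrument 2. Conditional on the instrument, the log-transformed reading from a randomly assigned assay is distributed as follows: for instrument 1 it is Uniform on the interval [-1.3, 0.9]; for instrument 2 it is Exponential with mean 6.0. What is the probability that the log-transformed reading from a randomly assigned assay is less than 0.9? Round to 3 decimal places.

Conditional on each instrument, P(X < 0.9): 1: 1; 2: 0.139292.
By total probability, P(X < 0.9) = 0.44·1 + 0.56·0.139292 = 0.518004.

0.518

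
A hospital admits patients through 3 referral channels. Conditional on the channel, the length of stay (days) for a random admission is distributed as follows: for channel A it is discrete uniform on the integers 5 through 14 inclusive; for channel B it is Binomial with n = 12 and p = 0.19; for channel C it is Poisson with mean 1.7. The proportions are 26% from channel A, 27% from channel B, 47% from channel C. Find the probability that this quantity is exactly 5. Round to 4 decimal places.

Conditional on each channel, P(X = 5): A: 0.1; B: 0.044863; C: 0.0216154.
By total probability, P(X = 5) = 0.26·0.1 + 0.27·0.044863 + 0.47·0.0216154 = 0.0482722.

0.0483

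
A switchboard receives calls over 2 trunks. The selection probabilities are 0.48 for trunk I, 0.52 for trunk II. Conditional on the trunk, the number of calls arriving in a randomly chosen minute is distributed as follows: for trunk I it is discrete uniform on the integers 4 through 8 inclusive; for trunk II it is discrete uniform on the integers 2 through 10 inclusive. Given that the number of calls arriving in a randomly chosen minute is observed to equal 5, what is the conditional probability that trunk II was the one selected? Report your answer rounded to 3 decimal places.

0.376

Likelihoods P(X=5 | ·): I: 0.2; II: 0.111111.
Posterior ∝ prior × likelihood. Numerator for II: 0.52·0.111111 = 0.0577778.
Normalizing constant: 0.48·0.2 + 0.52·0.111111 = 0.153778.
P(II | observation) = 0.0577778 / 0.153778 = 0.375723.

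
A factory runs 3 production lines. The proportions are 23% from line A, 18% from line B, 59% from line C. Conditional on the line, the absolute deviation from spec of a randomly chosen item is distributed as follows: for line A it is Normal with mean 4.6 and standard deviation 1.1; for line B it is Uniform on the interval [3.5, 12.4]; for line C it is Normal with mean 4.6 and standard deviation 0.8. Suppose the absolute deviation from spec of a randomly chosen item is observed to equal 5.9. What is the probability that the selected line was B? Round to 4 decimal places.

0.1442

Likelihoods f(5.9 | ·): A: 0.180397; B: 0.11236; C: 0.133173.
Posterior ∝ prior × likelihood. Numerator for B: 0.18·0.11236 = 0.0202247.
Normalizing constant: 0.23·0.180397 + 0.18·0.11236 + 0.59·0.133173 = 0.140288.
P(B | observation) = 0.0202247 / 0.140288 = 0.144166.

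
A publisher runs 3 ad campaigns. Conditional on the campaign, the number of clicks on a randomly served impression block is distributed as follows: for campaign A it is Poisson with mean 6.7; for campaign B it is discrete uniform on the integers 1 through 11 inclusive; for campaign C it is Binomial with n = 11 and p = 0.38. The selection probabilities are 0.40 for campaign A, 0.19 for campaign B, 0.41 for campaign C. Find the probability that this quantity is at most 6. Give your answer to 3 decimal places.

0.680

Conditional on each campaign, P(X ≤ 6): A: 0.495297; B: 0.545455; C: 0.923166.
By total probability, P(X ≤ 6) = 0.4·0.495297 + 0.19·0.545455 + 0.41·0.923166 = 0.680253.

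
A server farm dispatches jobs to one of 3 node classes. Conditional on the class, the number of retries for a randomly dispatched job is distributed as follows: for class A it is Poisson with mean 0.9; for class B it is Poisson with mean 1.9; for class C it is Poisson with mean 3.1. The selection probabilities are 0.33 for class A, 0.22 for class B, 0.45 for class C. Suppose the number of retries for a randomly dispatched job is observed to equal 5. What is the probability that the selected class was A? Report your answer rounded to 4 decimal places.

Likelihoods P(X=5 | ·): A: 0.00200063; B: 0.0308622; C: 0.107477.
Posterior ∝ prior × likelihood. Numerator for A: 0.33·0.00200063 = 0.000660207.
Normalizing constant: 0.33·0.00200063 + 0.22·0.0308622 + 0.45·0.107477 = 0.0558144.
P(A | observation) = 0.000660207 / 0.0558144 = 0.0118286.

0.0118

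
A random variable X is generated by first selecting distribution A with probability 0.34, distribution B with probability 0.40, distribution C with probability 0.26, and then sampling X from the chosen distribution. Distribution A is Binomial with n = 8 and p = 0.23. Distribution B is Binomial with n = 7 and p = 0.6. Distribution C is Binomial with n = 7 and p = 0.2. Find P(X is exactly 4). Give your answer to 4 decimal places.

Conditional on each component, P(X = 4): A: 0.0688608; B: 0.290304; C: 0.028672.
By total probability, P(X = 4) = 0.34·0.0688608 + 0.4·0.290304 + 0.26·0.028672 = 0.146989.

0.1470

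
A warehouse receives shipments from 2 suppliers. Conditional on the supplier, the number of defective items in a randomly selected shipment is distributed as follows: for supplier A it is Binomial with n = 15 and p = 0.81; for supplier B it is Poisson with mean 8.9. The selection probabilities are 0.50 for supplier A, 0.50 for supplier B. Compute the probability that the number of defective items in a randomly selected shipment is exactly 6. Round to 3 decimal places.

0.047

Conditional on each supplier, P(X = 6): A: 0.000456138; B: 0.0941427.
By total probability, P(X = 6) = 0.5·0.000456138 + 0.5·0.0941427 = 0.0472994.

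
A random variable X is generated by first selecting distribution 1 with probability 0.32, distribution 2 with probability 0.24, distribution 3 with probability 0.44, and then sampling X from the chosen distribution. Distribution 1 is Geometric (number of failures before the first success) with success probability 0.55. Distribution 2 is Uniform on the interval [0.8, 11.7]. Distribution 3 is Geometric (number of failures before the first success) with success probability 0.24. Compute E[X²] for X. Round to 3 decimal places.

For each component E[X²] = Var + (mean)², giving 1: 2.15702; 2: 48.9633; 3: 23.2222.
Overall E[X²] = 0.32·2.15702 + 0.24·48.9633 + 0.44·23.2222 = 22.6592.

22.659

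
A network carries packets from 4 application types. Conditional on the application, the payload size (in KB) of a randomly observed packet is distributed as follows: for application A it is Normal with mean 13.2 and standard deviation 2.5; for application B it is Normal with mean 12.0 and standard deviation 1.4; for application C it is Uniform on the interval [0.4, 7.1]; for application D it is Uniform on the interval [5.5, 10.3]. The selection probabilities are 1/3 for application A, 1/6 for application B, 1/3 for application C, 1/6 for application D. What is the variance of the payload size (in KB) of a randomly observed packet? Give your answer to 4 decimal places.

20.7450

Per component, A: μ=13.2, E[X²]=180.49; B: μ=12, E[X²]=145.96; C: μ=3.75, E[X²]=17.8033; D: μ=7.9, E[X²]=64.33.
E[X] = 0.333333·13.2 + 0.166667·12 + 0.333333·3.75 + 0.166667·7.9 = 8.96667.
E[X²] = 0.333333·180.49 + 0.166667·145.96 + 0.333333·17.8033 + 0.166667·64.33 = 101.146.
Var(X) = E[X²] − (E[X])² = 101.146 − 80.4011 = 20.745.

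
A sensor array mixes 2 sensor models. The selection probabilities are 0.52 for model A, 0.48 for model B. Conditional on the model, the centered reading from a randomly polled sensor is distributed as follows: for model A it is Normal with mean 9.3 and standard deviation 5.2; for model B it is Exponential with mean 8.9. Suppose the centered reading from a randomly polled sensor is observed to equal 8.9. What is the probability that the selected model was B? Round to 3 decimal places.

Likelihoods f(8.9 | ·): A: 0.076493; B: 0.0413348.
Posterior ∝ prior × likelihood. Numerator for B: 0.48·0.0413348 = 0.0198407.
Normalizing constant: 0.52·0.076493 + 0.48·0.0413348 = 0.0596171.
P(B | observation) = 0.0198407 / 0.0596171 = 0.332802.

0.333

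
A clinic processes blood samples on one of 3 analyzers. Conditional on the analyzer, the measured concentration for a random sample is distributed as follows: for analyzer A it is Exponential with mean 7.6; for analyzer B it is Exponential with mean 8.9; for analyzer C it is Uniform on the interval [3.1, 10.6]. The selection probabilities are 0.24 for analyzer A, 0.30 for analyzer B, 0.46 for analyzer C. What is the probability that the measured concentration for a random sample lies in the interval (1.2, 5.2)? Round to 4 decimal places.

0.3076

Conditional on each analyzer, P(1.2 < X < 5.2): A: 0.349451; B: 0.31635; C: 0.28.
By total probability, P(1.2 < X < 5.2) = 0.24·0.349451 + 0.3·0.31635 + 0.46·0.28 = 0.307573.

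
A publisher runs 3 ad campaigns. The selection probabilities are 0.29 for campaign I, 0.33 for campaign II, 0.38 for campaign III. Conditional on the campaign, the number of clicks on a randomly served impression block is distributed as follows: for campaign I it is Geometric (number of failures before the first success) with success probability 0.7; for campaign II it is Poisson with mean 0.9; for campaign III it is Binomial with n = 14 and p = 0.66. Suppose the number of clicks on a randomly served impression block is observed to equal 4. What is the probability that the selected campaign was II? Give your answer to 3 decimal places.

Likelihoods P(X=4 | ·): I: 0.00567; II: 0.0111146; III: 0.00392102.
Posterior ∝ prior × likelihood. Numerator for II: 0.33·0.0111146 = 0.00366782.
Normalizing constant: 0.29·0.00567 + 0.33·0.0111146 + 0.38·0.00392102 = 0.0068021.
P(II | observation) = 0.00366782 / 0.0068021 = 0.539218.

0.539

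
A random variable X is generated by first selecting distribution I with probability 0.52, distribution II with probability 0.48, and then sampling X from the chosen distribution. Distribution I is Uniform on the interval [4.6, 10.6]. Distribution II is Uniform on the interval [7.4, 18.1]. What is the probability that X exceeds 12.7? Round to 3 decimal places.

Conditional on each component, P(X > 12.7): I: 0; II: 0.504673.
By total probability, P(X > 12.7) = 0.52·0 + 0.48·0.504673 = 0.242243.

0.242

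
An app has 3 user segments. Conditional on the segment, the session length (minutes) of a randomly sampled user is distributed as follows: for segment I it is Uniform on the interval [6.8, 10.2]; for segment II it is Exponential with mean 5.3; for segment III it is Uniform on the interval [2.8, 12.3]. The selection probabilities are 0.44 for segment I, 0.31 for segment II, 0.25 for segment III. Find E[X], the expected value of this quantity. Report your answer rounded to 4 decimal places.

Component means — I: 8.5; II: 5.3; III: 7.55.
E[X] = 0.44·8.5 + 0.31·5.3 + 0.25·7.55 = 7.2705.

7.2705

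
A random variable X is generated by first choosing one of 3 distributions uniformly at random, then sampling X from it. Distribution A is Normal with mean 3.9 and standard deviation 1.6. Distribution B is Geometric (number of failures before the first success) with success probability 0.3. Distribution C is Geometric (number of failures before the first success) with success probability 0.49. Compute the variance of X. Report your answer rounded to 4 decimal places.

5.5206

Per component, A: μ=3.9, E[X²]=17.77; B: μ=2.33333, E[X²]=13.2222; C: μ=1.04082, E[X²]=3.20741.
E[X] = 0.333333·3.9 + 0.333333·2.33333 + 0.333333·1.04082 = 2.42472.
E[X²] = 0.333333·17.77 + 0.333333·13.2222 + 0.333333·3.20741 = 11.3999.
Var(X) = E[X²] − (E[X])² = 11.3999 − 5.87925 = 5.52063.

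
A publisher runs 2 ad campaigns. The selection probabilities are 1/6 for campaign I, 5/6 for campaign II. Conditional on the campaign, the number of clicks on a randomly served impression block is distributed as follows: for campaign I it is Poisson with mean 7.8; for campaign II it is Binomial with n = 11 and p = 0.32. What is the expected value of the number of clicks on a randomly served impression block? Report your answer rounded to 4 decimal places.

Component means — I: 7.8; II: 3.52.
E[X] = 0.166667·7.8 + 0.833333·3.52 = 4.23333.

4.2333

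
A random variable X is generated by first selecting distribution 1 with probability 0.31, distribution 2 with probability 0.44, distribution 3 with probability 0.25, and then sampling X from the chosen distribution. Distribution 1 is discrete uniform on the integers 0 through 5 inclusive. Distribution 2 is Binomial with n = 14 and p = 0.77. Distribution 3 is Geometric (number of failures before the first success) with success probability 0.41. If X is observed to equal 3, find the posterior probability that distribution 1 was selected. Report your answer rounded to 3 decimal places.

0.710

Likelihoods P(X=3 | ·): 1: 0.166667; 2: 1.58336e-05; 3: 0.0842054.
Posterior ∝ prior × likelihood. Numerator for 1: 0.31·0.166667 = 0.0516667.
Normalizing constant: 0.31·0.166667 + 0.44·1.58336e-05 + 0.25·0.0842054 = 0.072725.
P(1 | observation) = 0.0516667 / 0.072725 = 0.710439.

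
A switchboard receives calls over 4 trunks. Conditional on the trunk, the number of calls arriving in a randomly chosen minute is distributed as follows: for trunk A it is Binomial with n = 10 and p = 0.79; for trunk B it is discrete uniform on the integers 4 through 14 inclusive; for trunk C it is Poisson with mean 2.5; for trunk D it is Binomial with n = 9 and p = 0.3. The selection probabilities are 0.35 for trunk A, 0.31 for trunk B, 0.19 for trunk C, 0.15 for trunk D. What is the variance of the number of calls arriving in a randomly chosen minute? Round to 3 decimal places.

Per component, A: μ=7.9, E[X²]=64.069; B: μ=9, E[X²]=91; C: μ=2.5, E[X²]=8.75; D: μ=2.7, E[X²]=9.18.
E[X] = 0.35·7.9 + 0.31·9 + 0.19·2.5 + 0.15·2.7 = 6.435.
E[X²] = 0.35·64.069 + 0.31·91 + 0.19·8.75 + 0.15·9.18 = 53.6737.
Var(X) = E[X²] − (E[X])² = 53.6737 − 41.4092 = 12.2644.

12.264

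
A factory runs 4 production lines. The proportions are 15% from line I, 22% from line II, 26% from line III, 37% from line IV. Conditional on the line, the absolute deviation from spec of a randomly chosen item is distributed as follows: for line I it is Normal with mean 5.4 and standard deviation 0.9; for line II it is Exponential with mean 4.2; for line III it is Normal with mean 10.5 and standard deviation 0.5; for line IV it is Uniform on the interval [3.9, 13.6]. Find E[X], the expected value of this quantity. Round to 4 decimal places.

Component means — I: 5.4; II: 4.2; III: 10.5; IV: 8.75.
E[X] = 0.15·5.4 + 0.22·4.2 + 0.26·10.5 + 0.37·8.75 = 7.7015.

7.7015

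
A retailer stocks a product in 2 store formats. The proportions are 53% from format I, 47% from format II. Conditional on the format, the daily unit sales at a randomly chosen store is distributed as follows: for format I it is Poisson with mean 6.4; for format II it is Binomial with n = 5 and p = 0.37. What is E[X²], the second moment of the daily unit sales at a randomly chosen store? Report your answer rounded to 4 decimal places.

27.2572

For each component E[X²] = Var + (mean)², giving I: 47.36; II: 4.588.
Overall E[X²] = 0.53·47.36 + 0.47·4.588 = 27.2572.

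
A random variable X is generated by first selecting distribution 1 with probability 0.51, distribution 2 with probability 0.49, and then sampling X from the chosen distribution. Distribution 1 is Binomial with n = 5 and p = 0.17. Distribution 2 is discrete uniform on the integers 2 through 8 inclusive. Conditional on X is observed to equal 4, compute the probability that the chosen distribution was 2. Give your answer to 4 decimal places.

0.9754

Likelihoods P(X=4 | ·): 1: 0.00346612; 2: 0.142857.
Posterior ∝ prior × likelihood. Numerator for 2: 0.49·0.142857 = 0.07.
Normalizing constant: 0.51·0.00346612 + 0.49·0.142857 = 0.0717677.
P(2 | observation) = 0.07 / 0.0717677 = 0.975369.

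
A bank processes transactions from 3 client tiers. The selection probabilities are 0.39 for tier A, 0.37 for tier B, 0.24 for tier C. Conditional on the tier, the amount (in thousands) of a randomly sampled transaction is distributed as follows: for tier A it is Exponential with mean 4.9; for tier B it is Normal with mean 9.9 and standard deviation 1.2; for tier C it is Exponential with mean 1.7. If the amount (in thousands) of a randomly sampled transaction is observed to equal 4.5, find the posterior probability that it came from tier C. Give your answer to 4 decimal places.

0.2394

Likelihoods f(4.5 | ·): A: 0.0814633; B: 1.33198e-05; C: 0.041682.
Posterior ∝ prior × likelihood. Numerator for C: 0.24·0.041682 = 0.0100037.
Normalizing constant: 0.39·0.0814633 + 0.37·1.33198e-05 + 0.24·0.041682 = 0.0417793.
P(C | observation) = 0.0100037 / 0.0417793 = 0.239441.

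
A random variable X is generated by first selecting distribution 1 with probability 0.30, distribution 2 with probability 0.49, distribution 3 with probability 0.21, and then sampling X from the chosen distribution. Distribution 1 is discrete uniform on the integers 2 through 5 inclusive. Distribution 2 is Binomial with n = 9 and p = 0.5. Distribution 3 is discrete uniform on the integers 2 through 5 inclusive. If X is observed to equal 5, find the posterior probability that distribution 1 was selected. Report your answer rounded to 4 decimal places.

Likelihoods P(X=5 | ·): 1: 0.25; 2: 0.246094; 3: 0.25.
Posterior ∝ prior × likelihood. Numerator for 1: 0.3·0.25 = 0.075.
Normalizing constant: 0.3·0.25 + 0.49·0.246094 + 0.21·0.25 = 0.248086.
P(1 | observation) = 0.075 / 0.248086 = 0.302315.

0.3023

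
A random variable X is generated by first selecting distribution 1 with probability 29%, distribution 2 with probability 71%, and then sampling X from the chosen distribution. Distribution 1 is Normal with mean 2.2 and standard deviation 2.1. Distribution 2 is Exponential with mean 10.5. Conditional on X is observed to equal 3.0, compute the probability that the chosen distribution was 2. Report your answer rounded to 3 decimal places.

Likelihoods f(3.0 | ·): 1: 0.176676; 2: 0.0715693.
Posterior ∝ prior × likelihood. Numerator for 2: 0.71·0.0715693 = 0.0508142.
Normalizing constant: 0.29·0.176676 + 0.71·0.0715693 = 0.10205.
P(2 | observation) = 0.0508142 / 0.10205 = 0.497933.

0.498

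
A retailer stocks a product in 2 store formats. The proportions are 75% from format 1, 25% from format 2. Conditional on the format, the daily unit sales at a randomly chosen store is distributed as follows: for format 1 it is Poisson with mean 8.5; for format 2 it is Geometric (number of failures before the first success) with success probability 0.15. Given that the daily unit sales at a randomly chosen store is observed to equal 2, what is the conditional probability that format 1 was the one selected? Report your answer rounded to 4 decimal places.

0.1691

Likelihoods P(X=2 | ·): 1: 0.00735029; 2: 0.108375.
Posterior ∝ prior × likelihood. Numerator for 1: 0.75·0.00735029 = 0.00551272.
Normalizing constant: 0.75·0.00735029 + 0.25·0.108375 = 0.0326065.
P(1 | observation) = 0.00551272 / 0.0326065 = 0.169068.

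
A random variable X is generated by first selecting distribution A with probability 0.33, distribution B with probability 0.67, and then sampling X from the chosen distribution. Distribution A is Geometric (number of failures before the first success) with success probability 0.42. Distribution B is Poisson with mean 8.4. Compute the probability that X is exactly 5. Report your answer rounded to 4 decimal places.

Conditional on each component, P(X = 5): A: 0.027567; B: 0.0783685.
By total probability, P(X = 5) = 0.33·0.027567 + 0.67·0.0783685 = 0.061604.

0.0616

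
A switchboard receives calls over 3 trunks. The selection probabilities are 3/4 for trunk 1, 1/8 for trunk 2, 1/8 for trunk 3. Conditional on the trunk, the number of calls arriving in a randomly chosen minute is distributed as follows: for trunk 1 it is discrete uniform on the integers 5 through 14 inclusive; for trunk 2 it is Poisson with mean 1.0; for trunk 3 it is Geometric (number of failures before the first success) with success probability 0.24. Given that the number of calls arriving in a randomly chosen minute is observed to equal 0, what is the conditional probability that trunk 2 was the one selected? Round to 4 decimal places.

0.6052

Likelihoods P(X=0 | ·): 1: 0; 2: 0.367879; 3: 0.24.
Posterior ∝ prior × likelihood. Numerator for 2: 0.125·0.367879 = 0.0459849.
Normalizing constant: 0.75·0 + 0.125·0.367879 + 0.125·0.24 = 0.0759849.
P(2 | observation) = 0.0459849 / 0.0759849 = 0.605185.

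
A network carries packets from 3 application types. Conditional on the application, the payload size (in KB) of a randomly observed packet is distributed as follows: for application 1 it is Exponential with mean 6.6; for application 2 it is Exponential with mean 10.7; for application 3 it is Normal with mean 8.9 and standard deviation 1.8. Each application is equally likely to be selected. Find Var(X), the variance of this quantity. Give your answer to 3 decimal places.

56.579

Per component, 1: μ=6.6, E[X²]=87.12; 2: μ=10.7, E[X²]=228.98; 3: μ=8.9, E[X²]=82.45.
E[X] = 0.333333·6.6 + 0.333333·10.7 + 0.333333·8.9 = 8.73333.
E[X²] = 0.333333·87.12 + 0.333333·228.98 + 0.333333·82.45 = 132.85.
Var(X) = E[X²] − (E[X])² = 132.85 − 76.2711 = 56.5789.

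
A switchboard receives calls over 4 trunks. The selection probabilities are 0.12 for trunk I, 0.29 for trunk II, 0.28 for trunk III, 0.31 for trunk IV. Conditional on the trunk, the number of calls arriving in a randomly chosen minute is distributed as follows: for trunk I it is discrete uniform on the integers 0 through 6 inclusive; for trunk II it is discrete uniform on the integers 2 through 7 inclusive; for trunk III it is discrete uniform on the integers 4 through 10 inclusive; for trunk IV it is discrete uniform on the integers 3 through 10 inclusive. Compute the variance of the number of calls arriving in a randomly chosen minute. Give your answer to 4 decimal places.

6.0337

Per component, I: μ=3, E[X²]=13; II: μ=4.5, E[X²]=23.1667; III: μ=7, E[X²]=53; IV: μ=6.5, E[X²]=47.5.
E[X] = 0.12·3 + 0.29·4.5 + 0.28·7 + 0.31·6.5 = 5.64.
E[X²] = 0.12·13 + 0.29·23.1667 + 0.28·53 + 0.31·47.5 = 37.8433.
Var(X) = E[X²] − (E[X])² = 37.8433 − 31.8096 = 6.03373.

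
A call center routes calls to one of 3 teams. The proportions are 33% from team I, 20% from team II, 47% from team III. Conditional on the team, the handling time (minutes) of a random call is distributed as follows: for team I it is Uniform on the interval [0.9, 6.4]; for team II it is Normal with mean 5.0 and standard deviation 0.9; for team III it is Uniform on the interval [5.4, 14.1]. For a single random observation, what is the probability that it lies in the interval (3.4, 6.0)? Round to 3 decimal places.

0.354

Conditional on each team, P(3.4 < X < 6.0): I: 0.472727; II: 0.82902; III: 0.0689655.
By total probability, P(3.4 < X < 6.0) = 0.33·0.472727 + 0.2·0.82902 + 0.47·0.0689655 = 0.354218.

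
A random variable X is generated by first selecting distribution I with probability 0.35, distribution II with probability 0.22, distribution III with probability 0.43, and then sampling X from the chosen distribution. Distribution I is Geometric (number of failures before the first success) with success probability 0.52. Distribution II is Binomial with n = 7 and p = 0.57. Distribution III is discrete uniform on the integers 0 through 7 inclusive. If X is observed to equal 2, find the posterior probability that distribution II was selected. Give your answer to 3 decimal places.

Likelihoods P(X=2 | ·): I: 0.119808; II: 0.100302; III: 0.125.
Posterior ∝ prior × likelihood. Numerator for II: 0.22·0.100302 = 0.0220665.
Normalizing constant: 0.35·0.119808 + 0.22·0.100302 + 0.43·0.125 = 0.117749.
P(II | observation) = 0.0220665 / 0.117749 = 0.187403.

0.187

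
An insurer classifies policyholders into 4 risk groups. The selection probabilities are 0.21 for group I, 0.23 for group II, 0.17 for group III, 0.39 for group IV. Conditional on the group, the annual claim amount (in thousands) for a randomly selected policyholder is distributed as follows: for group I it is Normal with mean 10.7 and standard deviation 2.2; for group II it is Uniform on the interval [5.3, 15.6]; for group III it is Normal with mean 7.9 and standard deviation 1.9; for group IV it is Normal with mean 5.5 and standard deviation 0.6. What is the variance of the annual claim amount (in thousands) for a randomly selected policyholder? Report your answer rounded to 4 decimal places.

Per component, I: μ=10.7, E[X²]=119.33; II: μ=10.45, E[X²]=118.043; III: μ=7.9, E[X²]=66.02; IV: μ=5.5, E[X²]=30.61.
E[X] = 0.21·10.7 + 0.23·10.45 + 0.17·7.9 + 0.39·5.5 = 8.1385.
E[X²] = 0.21·119.33 + 0.23·118.043 + 0.17·66.02 + 0.39·30.61 = 75.3706.
Var(X) = E[X²] − (E[X])² = 75.3706 − 66.2352 = 9.13538.

9.1354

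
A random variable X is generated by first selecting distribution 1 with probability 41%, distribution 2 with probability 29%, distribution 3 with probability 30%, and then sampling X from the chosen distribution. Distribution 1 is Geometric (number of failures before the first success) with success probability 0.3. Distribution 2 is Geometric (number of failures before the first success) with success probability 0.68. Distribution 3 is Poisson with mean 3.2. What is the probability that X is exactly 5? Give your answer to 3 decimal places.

0.056

Conditional on each component, P(X = 5): 1: 0.050421; 2: 0.0022817; 3: 0.113979.
By total probability, P(X = 5) = 0.41·0.050421 + 0.29·0.0022817 + 0.3·0.113979 = 0.0555281.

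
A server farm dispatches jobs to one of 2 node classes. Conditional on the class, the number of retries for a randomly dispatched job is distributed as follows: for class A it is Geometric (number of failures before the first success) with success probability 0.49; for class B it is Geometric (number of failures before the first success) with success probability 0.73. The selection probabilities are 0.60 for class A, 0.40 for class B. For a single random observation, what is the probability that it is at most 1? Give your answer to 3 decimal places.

0.815

Conditional on each class, P(X ≤ 1): A: 0.7399; B: 0.9271.
By total probability, P(X ≤ 1) = 0.6·0.7399 + 0.4·0.9271 = 0.81478.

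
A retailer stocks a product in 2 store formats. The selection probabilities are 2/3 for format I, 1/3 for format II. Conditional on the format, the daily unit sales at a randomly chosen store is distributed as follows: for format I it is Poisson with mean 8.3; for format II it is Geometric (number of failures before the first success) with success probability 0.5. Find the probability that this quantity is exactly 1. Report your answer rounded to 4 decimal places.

0.0847

Conditional on each format, P(X = 1): I: 0.00206269; II: 0.25.
By total probability, P(X = 1) = 0.666667·0.00206269 + 0.333333·0.25 = 0.0847085.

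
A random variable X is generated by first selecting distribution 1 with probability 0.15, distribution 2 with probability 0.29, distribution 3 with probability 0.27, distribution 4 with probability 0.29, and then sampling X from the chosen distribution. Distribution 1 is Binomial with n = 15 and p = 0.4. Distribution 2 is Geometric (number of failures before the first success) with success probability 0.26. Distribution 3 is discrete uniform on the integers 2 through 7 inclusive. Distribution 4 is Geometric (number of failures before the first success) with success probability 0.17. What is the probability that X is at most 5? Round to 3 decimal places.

0.678

Conditional on each component, P(X ≤ 5): 1: 0.403216; 2: 0.835794; 3: 0.666667; 4: 0.67306.
By total probability, P(X ≤ 5) = 0.15·0.403216 + 0.29·0.835794 + 0.27·0.666667 + 0.29·0.67306 = 0.67805.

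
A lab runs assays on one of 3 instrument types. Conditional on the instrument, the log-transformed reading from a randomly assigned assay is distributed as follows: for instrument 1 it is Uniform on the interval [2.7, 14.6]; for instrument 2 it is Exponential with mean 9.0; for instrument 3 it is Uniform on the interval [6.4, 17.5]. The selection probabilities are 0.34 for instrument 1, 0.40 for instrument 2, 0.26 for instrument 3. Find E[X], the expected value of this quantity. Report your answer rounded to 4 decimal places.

Component means — 1: 8.65; 2: 9; 3: 11.95.
E[X] = 0.34·8.65 + 0.4·9 + 0.26·11.95 = 9.648.

9.6480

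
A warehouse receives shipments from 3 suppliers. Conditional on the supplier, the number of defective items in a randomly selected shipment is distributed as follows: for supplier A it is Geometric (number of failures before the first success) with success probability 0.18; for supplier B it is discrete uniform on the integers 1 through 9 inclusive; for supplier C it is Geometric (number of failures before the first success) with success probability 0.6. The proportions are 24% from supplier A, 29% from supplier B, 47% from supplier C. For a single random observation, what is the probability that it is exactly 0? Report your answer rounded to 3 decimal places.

Conditional on each supplier, P(X = 0): A: 0.18; B: 0; C: 0.6.
By total probability, P(X = 0) = 0.24·0.18 + 0.29·0 + 0.47·0.6 = 0.3252.

0.325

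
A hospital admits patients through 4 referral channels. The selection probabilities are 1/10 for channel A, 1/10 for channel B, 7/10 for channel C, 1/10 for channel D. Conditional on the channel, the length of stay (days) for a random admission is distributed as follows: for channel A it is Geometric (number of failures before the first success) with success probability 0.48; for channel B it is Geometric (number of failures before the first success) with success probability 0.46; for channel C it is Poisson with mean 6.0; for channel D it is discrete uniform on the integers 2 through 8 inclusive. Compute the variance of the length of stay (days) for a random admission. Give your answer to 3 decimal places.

8.773

Per component, A: μ=1.08333, E[X²]=3.43056; B: μ=1.17391, E[X²]=3.93006; C: μ=6, E[X²]=42; D: μ=5, E[X²]=29.
E[X] = 0.1·1.08333 + 0.1·1.17391 + 0.7·6 + 0.1·5 = 4.92572.
E[X²] = 0.1·3.43056 + 0.1·3.93006 + 0.7·42 + 0.1·29 = 33.0361.
Var(X) = E[X²] − (E[X])² = 33.0361 − 24.2628 = 8.7733.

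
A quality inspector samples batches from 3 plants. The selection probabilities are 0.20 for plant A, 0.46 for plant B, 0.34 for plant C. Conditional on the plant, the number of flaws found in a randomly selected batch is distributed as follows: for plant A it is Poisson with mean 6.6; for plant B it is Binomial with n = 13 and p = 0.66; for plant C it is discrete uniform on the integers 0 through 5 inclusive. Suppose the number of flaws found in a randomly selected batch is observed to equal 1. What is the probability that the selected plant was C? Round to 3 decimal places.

0.969

Likelihoods P(X=1 | ·): A: 0.00897843; B: 2.04755e-05; C: 0.166667.
Posterior ∝ prior × likelihood. Numerator for C: 0.34·0.166667 = 0.0566667.
Normalizing constant: 0.2·0.00897843 + 0.46·2.04755e-05 + 0.34·0.166667 = 0.0584718.
P(C | observation) = 0.0566667 / 0.0584718 = 0.969129.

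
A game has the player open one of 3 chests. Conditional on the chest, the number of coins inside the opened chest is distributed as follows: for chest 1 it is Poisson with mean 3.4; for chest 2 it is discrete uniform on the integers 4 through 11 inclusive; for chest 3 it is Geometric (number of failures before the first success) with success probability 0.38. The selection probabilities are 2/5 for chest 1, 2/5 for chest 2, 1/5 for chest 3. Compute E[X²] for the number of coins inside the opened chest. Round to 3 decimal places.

31.975

For each component E[X²] = Var + (mean)², giving 1: 14.96; 2: 61.5; 3: 6.95568.
Overall E[X²] = 0.4·14.96 + 0.4·61.5 + 0.2·6.95568 = 31.9751.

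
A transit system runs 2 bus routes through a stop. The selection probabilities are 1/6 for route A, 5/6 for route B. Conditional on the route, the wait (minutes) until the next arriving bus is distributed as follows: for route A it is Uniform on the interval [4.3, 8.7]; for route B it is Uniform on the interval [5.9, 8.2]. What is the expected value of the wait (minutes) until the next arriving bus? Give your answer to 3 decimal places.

6.958

Component means — A: 6.5; B: 7.05.
E[X] = 0.166667·6.5 + 0.833333·7.05 = 6.95833.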